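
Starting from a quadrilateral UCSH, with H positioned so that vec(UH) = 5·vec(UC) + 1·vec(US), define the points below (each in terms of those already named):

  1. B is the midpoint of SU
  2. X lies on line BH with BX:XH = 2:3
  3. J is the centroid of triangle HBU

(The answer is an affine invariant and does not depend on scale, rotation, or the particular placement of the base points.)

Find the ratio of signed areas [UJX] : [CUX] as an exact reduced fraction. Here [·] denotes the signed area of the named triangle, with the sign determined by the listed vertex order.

Work in coordinates with U = (0, 0), C = (1, 0), S = (0, 1), H = (5, 1).
1. B is the midpoint of SU ⇒ B = (0, 1/2)
2. X lies on line BH with BX:XH = 2:3 ⇒ X = (2, 7/10)
3. J is the centroid of triangle HBU ⇒ J = (5/3, 1/2)
2·[UJX] = 1/6, 2·[CUX] = -7/10
[UJX]:[CUX] = 1/6:-7/10 = -5/21

[UJX]:[CUX] = -5/21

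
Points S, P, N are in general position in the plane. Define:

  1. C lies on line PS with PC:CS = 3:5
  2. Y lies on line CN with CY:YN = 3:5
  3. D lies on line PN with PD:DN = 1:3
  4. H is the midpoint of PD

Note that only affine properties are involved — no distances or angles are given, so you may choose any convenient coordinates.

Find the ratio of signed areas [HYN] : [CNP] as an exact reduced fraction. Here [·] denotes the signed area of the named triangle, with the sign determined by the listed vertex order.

Work in coordinates with S = (0, 0), P = (1, 0), N = (0, 1).
1. C lies on line PS with PC:CS = 3:5 ⇒ C = (5/8, 0)
2. Y lies on line CN with CY:YN = 3:5 ⇒ Y = (25/64, 3/8)
3. D lies on line PN with PD:DN = 1:3 ⇒ D = (3/4, 1/4)
4. H is the midpoint of PD ⇒ H = (7/8, 1/8)
2·[HYN] = -105/512, 2·[CNP] = -3/8
[HYN]:[CNP] = -105/512:-3/8 = 35/64

[HYN]:[CNP] = 35/64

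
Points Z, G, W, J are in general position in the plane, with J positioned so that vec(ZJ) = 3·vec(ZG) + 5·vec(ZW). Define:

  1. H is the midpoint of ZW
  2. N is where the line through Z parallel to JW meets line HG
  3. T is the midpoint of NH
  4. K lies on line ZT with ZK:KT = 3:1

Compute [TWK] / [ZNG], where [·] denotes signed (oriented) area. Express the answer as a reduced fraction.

Set Z = (0, 0), G = (1, 0), W = (0, 1), J = (3, 5); any affine frame gives the same invariant.
1. H is the midpoint of ZW ⇒ H = (0, 1/2)
2. N is where the line through Z parallel to JW meets line HG ⇒ N = (3/11, 4/11)
3. T is the midpoint of NH ⇒ T = (3/22, 19/44)
4. K lies on line ZT with ZK:KT = 3:1 ⇒ K = (9/88, 57/176)
2·[TWK] = 3/88, 2·[ZNG] = -4/11
[TWK]:[ZNG] = 3/88:-4/11 = -3/32

[TWK]:[ZNG] = -3/32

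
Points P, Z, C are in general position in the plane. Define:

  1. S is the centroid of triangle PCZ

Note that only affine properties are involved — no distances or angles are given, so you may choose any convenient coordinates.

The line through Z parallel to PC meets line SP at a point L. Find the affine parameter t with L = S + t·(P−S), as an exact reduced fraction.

t = -2

Choose coordinates P = (0, 0), Z = (1, 0), C = (0, 1).
1. S is the centroid of triangle PCZ ⇒ S = (1/3, 1/3)
through Z parallel to PC: direction (0, 1); meets SP at L = (1, 1)
L = S + t·(P−S) with t = -2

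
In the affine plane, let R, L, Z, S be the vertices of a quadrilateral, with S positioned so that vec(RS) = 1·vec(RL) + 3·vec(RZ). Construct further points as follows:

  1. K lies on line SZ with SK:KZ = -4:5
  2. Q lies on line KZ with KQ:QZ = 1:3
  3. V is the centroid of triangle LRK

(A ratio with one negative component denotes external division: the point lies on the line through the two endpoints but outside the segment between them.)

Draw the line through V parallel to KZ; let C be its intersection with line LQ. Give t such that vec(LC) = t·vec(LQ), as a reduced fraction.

Choose coordinates R = (0, 0), L = (1, 0), Z = (0, 1), S = (1, 3).
1. K lies on line SZ with SK:KZ = -4:5 ⇒ K = (5, 11)
2. Q lies on line KZ with KQ:QZ = 1:3 ⇒ Q = (15/4, 17/2)
3. V is the centroid of triangle LRK ⇒ V = (2, 11/3)
through V parallel to KZ: direction (-5, -10); meets LQ at C = (91/36, 85/18)
C = L + t·(Q−L) with t = 5/9

t = 5/9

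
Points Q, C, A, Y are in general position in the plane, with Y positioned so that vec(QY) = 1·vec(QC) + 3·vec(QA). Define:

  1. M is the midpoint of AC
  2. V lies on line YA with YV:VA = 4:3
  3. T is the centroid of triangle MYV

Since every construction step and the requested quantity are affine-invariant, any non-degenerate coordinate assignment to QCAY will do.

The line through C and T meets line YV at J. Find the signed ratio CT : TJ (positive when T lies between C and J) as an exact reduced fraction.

CT:TJ = 5

Work in coordinates with Q = (0, 0), C = (1, 0), A = (0, 1), Y = (1, 3).
1. M is the midpoint of AC ⇒ M = (1/2, 1/2)
2. V lies on line YA with YV:VA = 4:3 ⇒ V = (3/7, 13/7)
3. T is the centroid of triangle MYV ⇒ T = (9/14, 25/14)
line CT meets YV at J = (4/7, 15/7)
T = C + t·(J−C) with t = 5/6, so CT:TJ = 5/6:1/6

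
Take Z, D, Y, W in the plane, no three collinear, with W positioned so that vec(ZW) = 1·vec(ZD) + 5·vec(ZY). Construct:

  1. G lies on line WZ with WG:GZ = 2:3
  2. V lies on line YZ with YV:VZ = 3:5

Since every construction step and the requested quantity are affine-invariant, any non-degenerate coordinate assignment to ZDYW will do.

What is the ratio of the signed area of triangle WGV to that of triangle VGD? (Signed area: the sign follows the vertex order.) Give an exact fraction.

Work in coordinates with Z = (0, 0), D = (1, 0), Y = (0, 1), W = (1, 5).
1. G lies on line WZ with WG:GZ = 2:3 ⇒ G = (3/5, 3)
2. V lies on line YZ with YV:VZ = 3:5 ⇒ V = (0, 5/8)
2·[WGV] = -1/4, 2·[VGD] = -11/4
[WGV]:[VGD] = -1/4:-11/4 = 1/11

[WGV]:[VGD] = 1/11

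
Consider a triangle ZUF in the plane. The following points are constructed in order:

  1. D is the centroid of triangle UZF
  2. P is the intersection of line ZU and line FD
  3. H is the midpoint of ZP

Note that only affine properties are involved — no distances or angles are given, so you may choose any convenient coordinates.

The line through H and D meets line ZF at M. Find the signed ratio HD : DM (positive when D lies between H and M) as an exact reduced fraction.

HD:DM = -1/4

Work in coordinates with Z = (0, 0), U = (1, 0), F = (0, 1).
1. D is the centroid of triangle UZF ⇒ D = (1/3, 1/3)
2. P is the intersection of line ZU and line FD ⇒ P = (1/2, 0)
3. H is the midpoint of ZP ⇒ H = (1/4, 0)
line HD meets ZF at M = (0, -1)
D = H + t·(M−H) with t = -1/3, so HD:DM = -1/3:4/3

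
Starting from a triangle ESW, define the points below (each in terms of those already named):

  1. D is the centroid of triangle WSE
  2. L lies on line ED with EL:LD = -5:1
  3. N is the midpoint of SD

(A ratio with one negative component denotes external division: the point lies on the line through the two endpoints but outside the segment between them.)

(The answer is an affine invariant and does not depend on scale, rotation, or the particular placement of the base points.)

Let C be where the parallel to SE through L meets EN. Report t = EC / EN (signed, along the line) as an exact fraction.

t = 5/2

Work in coordinates with E = (0, 0), S = (1, 0), W = (0, 1).
1. D is the centroid of triangle WSE ⇒ D = (1/3, 1/3)
2. L lies on line ED with EL:LD = -5:1 ⇒ L = (5/12, 5/12)
3. N is the midpoint of SD ⇒ N = (2/3, 1/6)
through L parallel to SE: direction (-1, 0); meets EN at C = (5/3, 5/12)
C = E + t·(N−E) with t = 5/2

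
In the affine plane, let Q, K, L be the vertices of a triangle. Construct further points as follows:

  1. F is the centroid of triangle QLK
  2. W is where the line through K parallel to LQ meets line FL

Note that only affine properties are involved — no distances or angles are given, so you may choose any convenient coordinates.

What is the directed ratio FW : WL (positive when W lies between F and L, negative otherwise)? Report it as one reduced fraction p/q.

FW:WL = -2/3

Choose coordinates Q = (0, 0), K = (1, 0), L = (0, 1).
1. F is the centroid of triangle QLK ⇒ F = (1/3, 1/3)
2. W is where the line through K parallel to LQ meets line FL ⇒ W = (1, -1)
W = F + t·(L−F) with t = -2, so FW:WL = t:(1−t) = -2:3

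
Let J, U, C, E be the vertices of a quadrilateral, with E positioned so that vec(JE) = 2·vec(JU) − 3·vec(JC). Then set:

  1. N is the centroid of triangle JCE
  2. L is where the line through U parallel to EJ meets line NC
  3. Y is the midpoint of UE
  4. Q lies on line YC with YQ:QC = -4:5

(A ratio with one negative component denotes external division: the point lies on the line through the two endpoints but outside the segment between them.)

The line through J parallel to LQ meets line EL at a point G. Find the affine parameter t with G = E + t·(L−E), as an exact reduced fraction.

Work in coordinates with J = (0, 0), U = (1, 0), C = (0, 1), E = (2, -3).
1. N is the centroid of triangle JCE ⇒ N = (2/3, -2/3)
2. L is where the line through U parallel to EJ meets line NC ⇒ L = (-1/2, 9/4)
3. Y is the midpoint of UE ⇒ Y = (3/2, -3/2)
4. Q lies on line YC with YQ:QC = -4:5 ⇒ Q = (15/2, -23/2)
through J parallel to LQ: direction (8, -55/4); meets EL at G = (192/61, -330/61)
G = E + t·(L−E) with t = -28/61

t = -28/61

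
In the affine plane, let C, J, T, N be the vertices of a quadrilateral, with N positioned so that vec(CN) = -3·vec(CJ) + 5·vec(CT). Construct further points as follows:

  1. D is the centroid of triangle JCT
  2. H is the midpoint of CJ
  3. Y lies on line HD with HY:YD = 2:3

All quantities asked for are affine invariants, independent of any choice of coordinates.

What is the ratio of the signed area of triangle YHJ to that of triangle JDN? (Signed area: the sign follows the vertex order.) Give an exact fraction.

Set C = (0, 0), J = (1, 0), T = (0, 1), N = (-3, 5); any affine frame gives the same invariant.
1. D is the centroid of triangle JCT ⇒ D = (1/3, 1/3)
2. H is the midpoint of CJ ⇒ H = (1/2, 0)
3. Y lies on line HD with HY:YD = 2:3 ⇒ Y = (13/30, 2/15)
2·[YHJ] = 1/15, 2·[JDN] = -2
[YHJ]:[JDN] = 1/15:-2 = -1/30

[YHJ]:[JDN] = -1/30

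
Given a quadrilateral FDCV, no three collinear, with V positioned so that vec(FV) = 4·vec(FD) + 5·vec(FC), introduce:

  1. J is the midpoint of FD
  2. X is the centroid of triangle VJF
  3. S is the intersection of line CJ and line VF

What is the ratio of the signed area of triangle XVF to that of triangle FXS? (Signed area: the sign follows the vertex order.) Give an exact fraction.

[XVF]:[FXS] = 13

Assign F = (0, 0), D = (1, 0), C = (0, 1), V = (4, 5) — the answer is frame-independent, so this choice is without loss of generality.
1. J is the midpoint of FD ⇒ J = (1/2, 0)
2. X is the centroid of triangle VJF ⇒ X = (3/2, 5/3)
3. S is the intersection of line CJ and line VF ⇒ S = (4/13, 5/13)
2·[XVF] = 5/6, 2·[FXS] = 5/78
[XVF]:[FXS] = 5/6:5/78 = 13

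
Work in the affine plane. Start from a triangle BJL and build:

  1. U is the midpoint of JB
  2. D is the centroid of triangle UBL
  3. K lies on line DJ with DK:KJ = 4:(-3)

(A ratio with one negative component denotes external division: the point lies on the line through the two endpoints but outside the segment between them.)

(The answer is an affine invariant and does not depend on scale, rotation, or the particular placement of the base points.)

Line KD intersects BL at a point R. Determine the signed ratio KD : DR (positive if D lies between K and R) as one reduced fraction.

Set B = (0, 0), J = (1, 0), L = (0, 1); any affine frame gives the same invariant.
1. U is the midpoint of JB ⇒ U = (1/2, 0)
2. D is the centroid of triangle UBL ⇒ D = (1/6, 1/3)
3. K lies on line DJ with DK:KJ = 4:(-3) ⇒ K = (7/2, -1)
line KD meets BL at R = (0, 2/5)
D = K + t·(R−K) with t = 20/21, so KD:DR = 20/21:1/21

KD:DR = 20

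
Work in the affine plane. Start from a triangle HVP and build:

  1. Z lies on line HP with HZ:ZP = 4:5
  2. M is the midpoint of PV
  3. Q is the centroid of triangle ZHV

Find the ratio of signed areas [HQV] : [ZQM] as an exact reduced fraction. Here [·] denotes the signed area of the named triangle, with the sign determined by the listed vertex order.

Assign H = (0, 0), V = (1, 0), P = (0, 1) — the answer is frame-independent, so this choice is without loss of generality.
1. Z lies on line HP with HZ:ZP = 4:5 ⇒ Z = (0, 4/9)
2. M is the midpoint of PV ⇒ M = (1/2, 1/2)
3. Q is the centroid of triangle ZHV ⇒ Q = (1/3, 4/27)
2·[HQV] = -4/27, 2·[ZQM] = 1/6
[HQV]:[ZQM] = -4/27:1/6 = -8/9

[HQV]:[ZQM] = -8/9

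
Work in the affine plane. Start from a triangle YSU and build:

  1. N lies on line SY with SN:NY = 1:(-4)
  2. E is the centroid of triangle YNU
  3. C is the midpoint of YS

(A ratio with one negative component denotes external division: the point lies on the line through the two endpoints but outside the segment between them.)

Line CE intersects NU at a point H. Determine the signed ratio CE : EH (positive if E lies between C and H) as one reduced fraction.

Set Y = (0, 0), S = (1, 0), U = (0, 1); any affine frame gives the same invariant.
1. N lies on line SY with SN:NY = 1:(-4) ⇒ N = (4/3, 0)
2. E is the centroid of triangle YNU ⇒ E = (4/9, 1/3)
3. C is the midpoint of YS ⇒ C = (1/2, 0)
line CE meets NU at H = (8/21, 5/7)
E = C + t·(H−C) with t = 7/15, so CE:EH = 7/15:8/15

CE:EH = 7/8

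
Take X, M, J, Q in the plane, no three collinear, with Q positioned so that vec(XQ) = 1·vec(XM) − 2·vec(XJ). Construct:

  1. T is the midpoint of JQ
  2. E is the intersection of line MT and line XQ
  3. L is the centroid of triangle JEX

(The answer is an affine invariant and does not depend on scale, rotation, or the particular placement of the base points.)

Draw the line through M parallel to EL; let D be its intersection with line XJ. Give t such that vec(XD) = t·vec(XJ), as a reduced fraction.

t = 7/2

Work in coordinates with X = (0, 0), M = (1, 0), J = (0, 1), Q = (1, -2).
1. T is the midpoint of JQ ⇒ T = (1/2, -1/2)
2. E is the intersection of line MT and line XQ ⇒ E = (1/3, -2/3)
3. L is the centroid of triangle JEX ⇒ L = (1/9, 1/9)
through M parallel to EL: direction (-2/9, 7/9); meets XJ at D = (0, 7/2)
D = X + t·(J−X) with t = 7/2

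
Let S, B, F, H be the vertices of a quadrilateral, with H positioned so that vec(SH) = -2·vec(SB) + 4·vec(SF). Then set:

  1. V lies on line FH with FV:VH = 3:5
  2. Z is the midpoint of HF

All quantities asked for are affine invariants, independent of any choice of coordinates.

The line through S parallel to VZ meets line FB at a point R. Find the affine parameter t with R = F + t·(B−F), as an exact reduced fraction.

t = -2

Set S = (0, 0), B = (1, 0), F = (0, 1), H = (-2, 4); any affine frame gives the same invariant.
1. V lies on line FH with FV:VH = 3:5 ⇒ V = (-3/4, 17/8)
2. Z is the midpoint of HF ⇒ Z = (-1, 5/2)
through S parallel to VZ: direction (-1/4, 3/8); meets FB at R = (-2, 3)
R = F + t·(B−F) with t = -2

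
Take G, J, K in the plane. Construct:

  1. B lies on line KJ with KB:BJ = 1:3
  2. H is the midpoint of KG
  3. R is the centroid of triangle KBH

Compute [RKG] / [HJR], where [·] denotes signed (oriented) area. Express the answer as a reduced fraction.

[RKG]:[HJR] = 2/7

Work in coordinates with G = (0, 0), J = (1, 0), K = (0, 1).
1. B lies on line KJ with KB:BJ = 1:3 ⇒ B = (1/4, 3/4)
2. H is the midpoint of KG ⇒ H = (0, 1/2)
3. R is the centroid of triangle KBH ⇒ R = (1/12, 3/4)
2·[RKG] = 1/12, 2·[HJR] = 7/24
[RKG]:[HJR] = 1/12:7/24 = 2/7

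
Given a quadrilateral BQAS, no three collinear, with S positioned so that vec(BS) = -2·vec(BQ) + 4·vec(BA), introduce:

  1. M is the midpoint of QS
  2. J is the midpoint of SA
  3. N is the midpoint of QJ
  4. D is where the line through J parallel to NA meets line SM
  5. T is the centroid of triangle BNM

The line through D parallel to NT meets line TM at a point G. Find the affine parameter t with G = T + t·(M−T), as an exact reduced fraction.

t = 29/15

Assign B = (0, 0), Q = (1, 0), A = (0, 1), S = (-2, 4) — the answer is frame-independent, so this choice is without loss of generality.
1. M is the midpoint of QS ⇒ M = (-1/2, 2)
2. J is the midpoint of SA ⇒ J = (-1, 5/2)
3. N is the midpoint of QJ ⇒ N = (0, 5/4)
4. D is where the line through J parallel to NA meets line SM ⇒ D = (-1, 8/3)
5. T is the centroid of triangle BNM ⇒ T = (-1/6, 13/12)
through D parallel to NT: direction (-1/6, -1/6); meets TM at G = (-73/90, 257/90)
G = T + t·(M−T) with t = 29/15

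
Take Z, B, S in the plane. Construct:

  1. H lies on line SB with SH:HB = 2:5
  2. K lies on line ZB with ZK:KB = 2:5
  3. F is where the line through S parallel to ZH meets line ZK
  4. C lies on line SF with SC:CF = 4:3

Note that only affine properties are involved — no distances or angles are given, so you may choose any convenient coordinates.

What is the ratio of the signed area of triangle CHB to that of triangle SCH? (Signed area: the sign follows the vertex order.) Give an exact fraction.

[CHB]:[SCH] = -5/2

Work in coordinates with Z = (0, 0), B = (1, 0), S = (0, 1).
1. H lies on line SB with SH:HB = 2:5 ⇒ H = (2/7, 5/7)
2. K lies on line ZB with ZK:KB = 2:5 ⇒ K = (2/7, 0)
3. F is where the line through S parallel to ZH meets line ZK ⇒ F = (-2/5, 0)
4. C lies on line SF with SC:CF = 4:3 ⇒ C = (-8/35, 3/7)
2·[CHB] = -4/7, 2·[SCH] = 8/35
[CHB]:[SCH] = -4/7:8/35 = -5/2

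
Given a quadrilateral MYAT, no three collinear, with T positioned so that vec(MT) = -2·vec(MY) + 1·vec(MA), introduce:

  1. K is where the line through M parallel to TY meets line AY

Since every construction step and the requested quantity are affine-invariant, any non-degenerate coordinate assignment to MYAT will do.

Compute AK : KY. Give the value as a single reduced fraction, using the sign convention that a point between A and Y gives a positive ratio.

AK:KY = -3

Assign M = (0, 0), Y = (1, 0), A = (0, 1), T = (-2, 1) — the answer is frame-independent, so this choice is without loss of generality.
1. K is where the line through M parallel to TY meets line AY ⇒ K = (3/2, -1/2)
K = A + t·(Y−A) with t = 3/2, so AK:KY = t:(1−t) = 3/2:-1/2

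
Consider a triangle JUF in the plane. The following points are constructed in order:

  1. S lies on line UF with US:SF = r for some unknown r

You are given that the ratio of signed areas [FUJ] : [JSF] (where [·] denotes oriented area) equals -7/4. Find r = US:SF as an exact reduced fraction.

r = 3/4

Choose coordinates J = (0, 0), U = (1, 0), F = (0, 1).
1. With US:SF = r, write λ = r/(r+1) so S = U + λ·(F−U); S is affine-linear in λ
Every point depending on S is an affine combination of S and λ-independent points, so each such coordinate is linear in λ; the λ² term in each signed area is a multiple of (F−U)×(F−U) = 0, so 2·[FUJ] and 2·[JSF] are each linear in λ. Evaluating at λ=0 and λ=1:
  2·[FUJ] = -1,   2·[JSF] = −λ + 1
So [FUJ]:[JSF] = (-1) / (−λ + 1). Setting this equal to -7/4:
  -1 = -7/4·(−λ + 1)  ⇒  λ = 3/7
Then r = λ/(1−λ) = (3/7)/(4/7) = 3/4. Check: with r = 3/4, S = (4/7, 3/7) and [FUJ]:[JSF] = -7/4 as required.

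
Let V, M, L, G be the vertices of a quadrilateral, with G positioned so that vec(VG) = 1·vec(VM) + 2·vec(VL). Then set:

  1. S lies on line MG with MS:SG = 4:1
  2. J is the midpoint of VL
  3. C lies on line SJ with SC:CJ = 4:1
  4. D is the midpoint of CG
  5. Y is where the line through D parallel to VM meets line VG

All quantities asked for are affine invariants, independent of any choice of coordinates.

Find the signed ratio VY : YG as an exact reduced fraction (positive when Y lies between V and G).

VY:YG = 17/8

Work in coordinates with V = (0, 0), M = (1, 0), L = (0, 1), G = (1, 2).
1. S lies on line MG with MS:SG = 4:1 ⇒ S = (1, 8/5)
2. J is the midpoint of VL ⇒ J = (0, 1/2)
3. C lies on line SJ with SC:CJ = 4:1 ⇒ C = (1/5, 18/25)
4. D is the midpoint of CG ⇒ D = (3/5, 34/25)
5. Y is where the line through D parallel to VM meets line VG ⇒ Y = (17/25, 34/25)
Y = V + t·(G−V) with t = 17/25, so VY:YG = t:(1−t) = 17/25:8/25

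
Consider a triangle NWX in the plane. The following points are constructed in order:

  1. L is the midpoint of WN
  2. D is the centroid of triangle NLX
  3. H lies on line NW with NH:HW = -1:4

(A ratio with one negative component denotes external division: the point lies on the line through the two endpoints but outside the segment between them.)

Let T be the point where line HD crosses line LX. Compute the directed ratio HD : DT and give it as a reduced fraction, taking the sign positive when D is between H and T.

Assign N = (0, 0), W = (1, 0), X = (0, 1) — the answer is frame-independent, so this choice is without loss of generality.
1. L is the midpoint of WN ⇒ L = (1/2, 0)
2. D is the centroid of triangle NLX ⇒ D = (1/6, 1/3)
3. H lies on line NW with NH:HW = -1:4 ⇒ H = (-1/3, 0)
line HD meets LX at T = (7/24, 5/12)
D = H + t·(T−H) with t = 4/5, so HD:DT = 4/5:1/5

HD:DT = 4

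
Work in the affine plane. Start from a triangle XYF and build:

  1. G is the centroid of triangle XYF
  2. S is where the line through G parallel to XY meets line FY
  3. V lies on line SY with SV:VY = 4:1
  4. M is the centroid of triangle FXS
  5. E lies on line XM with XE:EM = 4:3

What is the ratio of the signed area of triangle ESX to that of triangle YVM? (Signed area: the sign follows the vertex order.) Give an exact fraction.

Choose coordinates X = (0, 0), Y = (1, 0), F = (0, 1).
1. G is the centroid of triangle XYF ⇒ G = (1/3, 1/3)
2. S is where the line through G parallel to XY meets line FY ⇒ S = (2/3, 1/3)
3. V lies on line SY with SV:VY = 4:1 ⇒ V = (14/15, 1/15)
4. M is the centroid of triangle FXS ⇒ M = (2/9, 4/9)
5. E lies on line XM with XE:EM = 4:3 ⇒ E = (8/63, 16/63)
2·[ESX] = -8/63, 2·[YVM] = 1/45
[ESX]:[YVM] = -8/63:1/45 = -40/7

[ESX]:[YVM] = -40/7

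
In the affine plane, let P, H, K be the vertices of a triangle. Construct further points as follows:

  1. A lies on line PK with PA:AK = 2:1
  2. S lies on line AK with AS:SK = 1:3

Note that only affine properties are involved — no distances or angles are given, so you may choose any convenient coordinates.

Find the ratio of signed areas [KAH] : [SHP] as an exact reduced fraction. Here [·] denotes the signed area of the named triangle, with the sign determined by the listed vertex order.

[KAH]:[SHP] = -4/9

Work in coordinates with P = (0, 0), H = (1, 0), K = (0, 1).
1. A lies on line PK with PA:AK = 2:1 ⇒ A = (0, 2/3)
2. S lies on line AK with AS:SK = 1:3 ⇒ S = (0, 3/4)
2·[KAH] = 1/3, 2·[SHP] = -3/4
[KAH]:[SHP] = 1/3:-3/4 = -4/9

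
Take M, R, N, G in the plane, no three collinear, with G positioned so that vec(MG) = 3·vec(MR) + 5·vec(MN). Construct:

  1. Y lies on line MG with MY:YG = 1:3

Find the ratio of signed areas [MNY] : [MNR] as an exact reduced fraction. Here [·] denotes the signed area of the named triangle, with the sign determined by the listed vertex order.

[MNY]:[MNR] = 3/4

Work in coordinates with M = (0, 0), R = (1, 0), N = (0, 1), G = (3, 5).
1. Y lies on line MG with MY:YG = 1:3 ⇒ Y = (3/4, 5/4)
2·[MNY] = -3/4, 2·[MNR] = -1
[MNY]:[MNR] = -3/4:-1 = 3/4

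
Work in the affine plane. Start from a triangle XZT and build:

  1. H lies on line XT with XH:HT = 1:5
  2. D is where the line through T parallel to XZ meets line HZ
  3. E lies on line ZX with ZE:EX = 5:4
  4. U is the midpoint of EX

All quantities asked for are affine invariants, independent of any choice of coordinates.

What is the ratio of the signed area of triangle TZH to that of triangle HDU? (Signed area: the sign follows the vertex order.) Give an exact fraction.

Work in coordinates with X = (0, 0), Z = (1, 0), T = (0, 1).
1. H lies on line XT with XH:HT = 1:5 ⇒ H = (0, 1/6)
2. D is where the line through T parallel to XZ meets line HZ ⇒ D = (-5, 1)
3. E lies on line ZX with ZE:EX = 5:4 ⇒ E = (4/9, 0)
4. U is the midpoint of EX ⇒ U = (2/9, 0)
2·[TZH] = -5/6, 2·[HDU] = 35/54
[TZH]:[HDU] = -5/6:35/54 = -9/7

[TZH]:[HDU] = -9/7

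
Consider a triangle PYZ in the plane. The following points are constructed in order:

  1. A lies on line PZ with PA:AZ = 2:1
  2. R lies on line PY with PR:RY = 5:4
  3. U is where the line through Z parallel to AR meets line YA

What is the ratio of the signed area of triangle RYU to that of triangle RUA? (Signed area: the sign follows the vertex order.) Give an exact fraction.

Assign P = (0, 0), Y = (1, 0), Z = (0, 1) — the answer is frame-independent, so this choice is without loss of generality.
1. A lies on line PZ with PA:AZ = 2:1 ⇒ A = (0, 2/3)
2. R lies on line PY with PR:RY = 5:4 ⇒ R = (5/9, 0)
3. U is where the line through Z parallel to AR meets line YA ⇒ U = (5/8, 1/4)
2·[RYU] = 1/9, 2·[RUA] = 5/27
[RYU]:[RUA] = 1/9:5/27 = 3/5

[RYU]:[RUA] = 3/5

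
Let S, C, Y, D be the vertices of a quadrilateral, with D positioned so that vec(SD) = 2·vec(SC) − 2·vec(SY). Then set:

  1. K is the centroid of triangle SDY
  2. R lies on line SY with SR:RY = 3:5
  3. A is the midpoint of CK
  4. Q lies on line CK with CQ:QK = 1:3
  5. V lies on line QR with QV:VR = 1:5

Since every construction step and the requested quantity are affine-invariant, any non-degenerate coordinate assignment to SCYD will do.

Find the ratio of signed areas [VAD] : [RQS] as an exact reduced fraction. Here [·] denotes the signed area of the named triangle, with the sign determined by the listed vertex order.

Assign S = (0, 0), C = (1, 0), Y = (0, 1), D = (2, -2) — the answer is frame-independent, so this choice is without loss of generality.
1. K is the centroid of triangle SDY ⇒ K = (2/3, -1/3)
2. R lies on line SY with SR:RY = 3:5 ⇒ R = (0, 3/8)
3. A is the midpoint of CK ⇒ A = (5/6, -1/6)
4. Q lies on line CK with CQ:QK = 1:3 ⇒ Q = (11/12, -1/12)
5. V lies on line QR with QV:VR = 1:5 ⇒ V = (55/72, -1/144)
2·[VAD] = 17/288, 2·[RQS] = -11/32
[VAD]:[RQS] = 17/288:-11/32 = -17/99

[VAD]:[RQS] = -17/99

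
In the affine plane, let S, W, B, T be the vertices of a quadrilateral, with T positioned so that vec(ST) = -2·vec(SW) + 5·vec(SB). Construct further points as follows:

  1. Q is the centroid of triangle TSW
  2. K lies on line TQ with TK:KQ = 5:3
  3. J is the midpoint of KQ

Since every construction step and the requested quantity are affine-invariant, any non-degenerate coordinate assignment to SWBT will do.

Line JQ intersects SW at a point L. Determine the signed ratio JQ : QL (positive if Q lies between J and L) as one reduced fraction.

Set S = (0, 0), W = (1, 0), B = (0, 1), T = (-2, 5); any affine frame gives the same invariant.
1. Q is the centroid of triangle TSW ⇒ Q = (-1/3, 5/3)
2. K lies on line TQ with TK:KQ = 5:3 ⇒ K = (-23/24, 35/12)
3. J is the midpoint of KQ ⇒ J = (-31/48, 55/24)
line JQ meets SW at L = (1/2, 0)
Q = J + t·(L−J) with t = 3/11, so JQ:QL = 3/11:8/11

JQ:QL = 3/8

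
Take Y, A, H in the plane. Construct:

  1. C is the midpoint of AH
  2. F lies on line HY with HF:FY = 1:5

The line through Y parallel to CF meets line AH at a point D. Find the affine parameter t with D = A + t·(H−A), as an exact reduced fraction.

t = -2

Set Y = (0, 0), A = (1, 0), H = (0, 1); any affine frame gives the same invariant.
1. C is the midpoint of AH ⇒ C = (1/2, 1/2)
2. F lies on line HY with HF:FY = 1:5 ⇒ F = (0, 5/6)
through Y parallel to CF: direction (-1/2, 1/3); meets AH at D = (3, -2)
D = A + t·(H−A) with t = -2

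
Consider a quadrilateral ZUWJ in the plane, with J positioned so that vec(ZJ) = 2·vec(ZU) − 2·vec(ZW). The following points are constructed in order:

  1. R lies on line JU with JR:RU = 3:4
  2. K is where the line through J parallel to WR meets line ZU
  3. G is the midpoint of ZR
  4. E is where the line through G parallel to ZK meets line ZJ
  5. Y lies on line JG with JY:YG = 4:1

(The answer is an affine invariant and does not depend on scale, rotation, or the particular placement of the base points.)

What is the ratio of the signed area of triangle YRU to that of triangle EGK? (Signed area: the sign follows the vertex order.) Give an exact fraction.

[YRU]:[EGK] = 56/15

Assign Z = (0, 0), U = (1, 0), W = (0, 1), J = (2, -2) — the answer is frame-independent, so this choice is without loss of generality.
1. R lies on line JU with JR:RU = 3:4 ⇒ R = (11/7, -8/7)
2. K is where the line through J parallel to WR meets line ZU ⇒ K = (8/15, 0)
3. G is the midpoint of ZR ⇒ G = (11/14, -4/7)
4. E is where the line through G parallel to ZK meets line ZJ ⇒ E = (4/7, -4/7)
5. Y lies on line JG with JY:YG = 4:1 ⇒ Y = (36/35, -6/7)
2·[YRU] = 16/35, 2·[EGK] = 6/49
[YRU]:[EGK] = 16/35:6/49 = 56/15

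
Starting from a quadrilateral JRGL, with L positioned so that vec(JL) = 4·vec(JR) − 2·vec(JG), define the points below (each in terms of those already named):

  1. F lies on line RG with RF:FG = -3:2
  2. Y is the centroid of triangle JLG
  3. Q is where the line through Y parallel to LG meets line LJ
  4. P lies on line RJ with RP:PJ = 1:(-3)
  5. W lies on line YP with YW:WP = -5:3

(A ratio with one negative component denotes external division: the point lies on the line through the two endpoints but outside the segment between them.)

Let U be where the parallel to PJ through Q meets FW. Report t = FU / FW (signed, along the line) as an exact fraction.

t = 26/15

Choose coordinates J = (0, 0), R = (1, 0), G = (0, 1), L = (4, -2).
1. F lies on line RG with RF:FG = -3:2 ⇒ F = (-2, 3)
2. Y is the centroid of triangle JLG ⇒ Y = (4/3, -1/3)
3. Q is where the line through Y parallel to LG meets line LJ ⇒ Q = (8/3, -4/3)
4. P lies on line RJ with RP:PJ = 1:(-3) ⇒ P = (3/2, 0)
5. W lies on line YP with YW:WP = -5:3 ⇒ W = (7/4, 1/2)
through Q parallel to PJ: direction (-3/2, 0); meets FW at U = (9/2, -4/3)
U = F + t·(W−F) with t = 26/15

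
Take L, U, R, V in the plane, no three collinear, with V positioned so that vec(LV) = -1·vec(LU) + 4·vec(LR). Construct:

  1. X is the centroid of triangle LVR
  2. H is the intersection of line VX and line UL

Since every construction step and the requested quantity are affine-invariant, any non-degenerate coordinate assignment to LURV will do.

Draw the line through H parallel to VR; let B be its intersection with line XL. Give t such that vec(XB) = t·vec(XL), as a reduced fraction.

t = 5/14

Choose coordinates L = (0, 0), U = (1, 0), R = (0, 1), V = (-1, 4).
1. X is the centroid of triangle LVR ⇒ X = (-1/3, 5/3)
2. H is the intersection of line VX and line UL ⇒ H = (1/7, 0)
through H parallel to VR: direction (1, -3); meets XL at B = (-3/14, 15/14)
B = X + t·(L−X) with t = 5/14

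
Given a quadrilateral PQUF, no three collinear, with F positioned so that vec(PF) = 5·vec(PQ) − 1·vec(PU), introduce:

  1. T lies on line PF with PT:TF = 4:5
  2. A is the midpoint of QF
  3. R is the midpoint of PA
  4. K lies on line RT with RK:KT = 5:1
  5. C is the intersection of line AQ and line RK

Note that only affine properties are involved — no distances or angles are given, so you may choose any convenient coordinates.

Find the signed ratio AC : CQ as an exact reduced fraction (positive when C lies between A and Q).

Work in coordinates with P = (0, 0), Q = (1, 0), U = (0, 1), F = (5, -1).
1. T lies on line PF with PT:TF = 4:5 ⇒ T = (20/9, -4/9)
2. A is the midpoint of QF ⇒ A = (3, -1/2)
3. R is the midpoint of PA ⇒ R = (3/2, -1/4)
4. K lies on line RT with RK:KT = 5:1 ⇒ K = (227/108, -89/216)
5. C is the intersection of line AQ and line RK ⇒ C = (-5, 3/2)
C = A + t·(Q−A) with t = 4, so AC:CQ = t:(1−t) = 4:-3

AC:CQ = -4/3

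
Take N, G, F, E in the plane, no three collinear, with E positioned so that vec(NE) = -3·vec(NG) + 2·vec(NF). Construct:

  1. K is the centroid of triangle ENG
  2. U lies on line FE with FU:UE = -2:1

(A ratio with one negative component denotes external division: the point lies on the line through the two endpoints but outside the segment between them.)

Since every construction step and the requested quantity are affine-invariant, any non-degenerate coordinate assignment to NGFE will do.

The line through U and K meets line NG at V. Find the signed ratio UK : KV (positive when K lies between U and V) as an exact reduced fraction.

Work in coordinates with N = (0, 0), G = (1, 0), F = (0, 1), E = (-3, 2).
1. K is the centroid of triangle ENG ⇒ K = (-2/3, 2/3)
2. U lies on line FE with FU:UE = -2:1 ⇒ U = (-6, 3)
line UK meets NG at V = (6/7, 0)
K = U + t·(V−U) with t = 7/9, so UK:KV = 7/9:2/9

UK:KV = 7/2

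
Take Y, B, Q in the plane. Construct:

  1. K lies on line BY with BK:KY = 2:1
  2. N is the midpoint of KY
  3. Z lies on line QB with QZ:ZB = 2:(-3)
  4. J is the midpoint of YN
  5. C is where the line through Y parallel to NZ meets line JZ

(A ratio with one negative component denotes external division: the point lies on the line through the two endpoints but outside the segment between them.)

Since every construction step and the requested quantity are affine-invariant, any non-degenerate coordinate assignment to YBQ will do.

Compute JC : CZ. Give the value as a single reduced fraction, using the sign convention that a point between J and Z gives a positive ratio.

Work in coordinates with Y = (0, 0), B = (1, 0), Q = (0, 1).
1. K lies on line BY with BK:KY = 2:1 ⇒ K = (1/3, 0)
2. N is the midpoint of KY ⇒ N = (1/6, 0)
3. Z lies on line QB with QZ:ZB = 2:(-3) ⇒ Z = (-2, 3)
4. J is the midpoint of YN ⇒ J = (1/12, 0)
5. C is where the line through Y parallel to NZ meets line JZ ⇒ C = (13/6, -3)
C = J + t·(Z−J) with t = -1, so JC:CZ = t:(1−t) = -1:2

JC:CZ = -1/2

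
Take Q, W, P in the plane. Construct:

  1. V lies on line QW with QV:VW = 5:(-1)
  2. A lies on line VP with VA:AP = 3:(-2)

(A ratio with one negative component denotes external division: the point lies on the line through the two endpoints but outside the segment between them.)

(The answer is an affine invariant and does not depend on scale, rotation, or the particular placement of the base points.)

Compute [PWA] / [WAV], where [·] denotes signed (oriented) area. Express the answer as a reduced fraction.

Work in coordinates with Q = (0, 0), W = (1, 0), P = (0, 1).
1. V lies on line QW with QV:VW = 5:(-1) ⇒ V = (5/4, 0)
2. A lies on line VP with VA:AP = 3:(-2) ⇒ A = (-5/2, 3)
2·[PWA] = -1/2, 2·[WAV] = -3/4
[PWA]:[WAV] = -1/2:-3/4 = 2/3

[PWA]:[WAV] = 2/3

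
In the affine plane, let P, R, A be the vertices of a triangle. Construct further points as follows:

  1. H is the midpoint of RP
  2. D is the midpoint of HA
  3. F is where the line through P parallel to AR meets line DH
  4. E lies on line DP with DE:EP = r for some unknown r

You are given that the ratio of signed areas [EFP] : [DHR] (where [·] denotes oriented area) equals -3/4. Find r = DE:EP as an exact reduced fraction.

Choose coordinates P = (0, 0), R = (1, 0), A = (0, 1).
1. H is the midpoint of RP ⇒ H = (1/2, 0)
2. D is the midpoint of HA ⇒ D = (1/4, 1/2)
3. F is where the line through P parallel to AR meets line DH ⇒ F = (1, -1)
4. With DE:EP = r, write λ = r/(r+1) so E = D + λ·(P−D); E is affine-linear in λ
Every point depending on E is an affine combination of E and λ-independent points, so each such coordinate is linear in λ; the λ² term in each signed area is a multiple of (P−D)×(P−D) = 0, so 2·[EFP] and 2·[DHR] are each linear in λ. Evaluating at λ=0 and λ=1:
  2·[EFP] = 3/4·λ − 3/4,   2·[DHR] = 1/4
So [EFP]:[DHR] = (3/4·λ − 3/4) / (1/4). Setting this equal to -3/4:
  3/4·λ − 3/4 = -3/4·(1/4)  ⇒  λ = 3/4
Then r = λ/(1−λ) = (3/4)/(1/4) = 3. Check: with r = 3, E = (1/16, 1/8) and [EFP]:[DHR] = -3/4 as required.

r = 3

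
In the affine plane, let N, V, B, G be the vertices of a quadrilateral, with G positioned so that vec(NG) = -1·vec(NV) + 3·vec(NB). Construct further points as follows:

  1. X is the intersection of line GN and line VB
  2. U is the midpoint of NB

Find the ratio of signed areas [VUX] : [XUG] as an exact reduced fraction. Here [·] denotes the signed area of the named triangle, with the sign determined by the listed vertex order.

Choose coordinates N = (0, 0), V = (1, 0), B = (0, 1), G = (-1, 3).
1. X is the intersection of line GN and line VB ⇒ X = (-1/2, 3/2)
2. U is the midpoint of NB ⇒ U = (0, 1/2)
2·[VUX] = -3/4, 2·[XUG] = 1/4
[VUX]:[XUG] = -3/4:1/4 = -3

[VUX]:[XUG] = -3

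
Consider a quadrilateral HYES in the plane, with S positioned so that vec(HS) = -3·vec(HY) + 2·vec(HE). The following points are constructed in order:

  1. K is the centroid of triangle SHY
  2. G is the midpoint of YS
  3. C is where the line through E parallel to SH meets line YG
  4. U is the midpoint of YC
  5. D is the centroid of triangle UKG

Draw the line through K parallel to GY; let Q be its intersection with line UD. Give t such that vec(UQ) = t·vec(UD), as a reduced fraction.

Assign H = (0, 0), Y = (1, 0), E = (0, 1), S = (-3, 2) — the answer is frame-independent, so this choice is without loss of generality.
1. K is the centroid of triangle SHY ⇒ K = (-2/3, 2/3)
2. G is the midpoint of YS ⇒ G = (-1, 1)
3. C is where the line through E parallel to SH meets line YG ⇒ C = (3, -1)
4. U is the midpoint of YC ⇒ U = (2, -1/2)
5. D is the centroid of triangle UKG ⇒ D = (1/9, 7/18)
through K parallel to GY: direction (2, -1); meets UD at Q = (-11/3, 13/6)
Q = U + t·(D−U) with t = 3

t = 3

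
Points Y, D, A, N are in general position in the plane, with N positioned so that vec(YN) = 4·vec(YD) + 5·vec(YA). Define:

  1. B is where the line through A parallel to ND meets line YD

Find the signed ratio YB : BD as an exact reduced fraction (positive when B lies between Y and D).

Set Y = (0, 0), D = (1, 0), A = (0, 1), N = (4, 5); any affine frame gives the same invariant.
1. B is where the line through A parallel to ND meets line YD ⇒ B = (-3/5, 0)
B = Y + t·(D−Y) with t = -3/5, so YB:BD = t:(1−t) = -3/5:8/5

YB:BD = -3/8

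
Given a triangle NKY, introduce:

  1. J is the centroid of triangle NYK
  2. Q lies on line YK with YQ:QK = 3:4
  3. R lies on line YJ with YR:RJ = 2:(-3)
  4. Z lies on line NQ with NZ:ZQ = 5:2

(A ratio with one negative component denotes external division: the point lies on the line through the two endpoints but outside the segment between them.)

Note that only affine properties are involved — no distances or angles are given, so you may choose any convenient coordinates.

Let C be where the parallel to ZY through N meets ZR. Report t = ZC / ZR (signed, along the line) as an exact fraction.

Choose coordinates N = (0, 0), K = (1, 0), Y = (0, 1).
1. J is the centroid of triangle NYK ⇒ J = (1/3, 1/3)
2. Q lies on line YK with YQ:QK = 3:4 ⇒ Q = (3/7, 4/7)
3. R lies on line YJ with YR:RJ = 2:(-3) ⇒ R = (-2/3, 7/3)
4. Z lies on line NQ with NZ:ZQ = 5:2 ⇒ Z = (15/49, 20/49)
through N parallel to ZY: direction (-15/49, 29/49); meets ZR at C = (2175/98, -4205/98)
C = Z + t·(R−Z) with t = -45/2

t = -45/2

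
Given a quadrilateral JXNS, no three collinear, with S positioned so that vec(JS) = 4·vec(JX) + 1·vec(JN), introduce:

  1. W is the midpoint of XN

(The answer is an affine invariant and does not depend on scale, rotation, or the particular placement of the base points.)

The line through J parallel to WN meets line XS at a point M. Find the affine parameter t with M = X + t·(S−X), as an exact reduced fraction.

Work in coordinates with J = (0, 0), X = (1, 0), N = (0, 1), S = (4, 1).
1. W is the midpoint of XN ⇒ W = (1/2, 1/2)
through J parallel to WN: direction (-1/2, 1/2); meets XS at M = (1/4, -1/4)
M = X + t·(S−X) with t = -1/4

t = -1/4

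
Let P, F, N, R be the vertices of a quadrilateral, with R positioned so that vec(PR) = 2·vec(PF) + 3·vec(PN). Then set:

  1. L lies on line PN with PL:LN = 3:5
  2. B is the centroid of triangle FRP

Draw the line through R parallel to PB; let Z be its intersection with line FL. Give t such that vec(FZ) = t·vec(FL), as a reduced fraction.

t = 16/11

Assign P = (0, 0), F = (1, 0), N = (0, 1), R = (2, 3) — the answer is frame-independent, so this choice is without loss of generality.
1. L lies on line PN with PL:LN = 3:5 ⇒ L = (0, 3/8)
2. B is the centroid of triangle FRP ⇒ B = (1, 1)
through R parallel to PB: direction (1, 1); meets FL at Z = (-5/11, 6/11)
Z = F + t·(L−F) with t = 16/11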